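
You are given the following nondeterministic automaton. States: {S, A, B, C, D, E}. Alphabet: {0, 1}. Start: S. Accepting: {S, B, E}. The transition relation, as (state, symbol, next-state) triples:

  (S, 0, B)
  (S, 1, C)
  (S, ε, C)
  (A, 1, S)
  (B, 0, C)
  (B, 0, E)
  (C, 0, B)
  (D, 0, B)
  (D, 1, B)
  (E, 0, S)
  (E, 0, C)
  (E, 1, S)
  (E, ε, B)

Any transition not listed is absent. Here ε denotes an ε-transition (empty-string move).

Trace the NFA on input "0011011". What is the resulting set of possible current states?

∅

Start: ε-closure({S}) = {S, C}.
Read '0': {S, C} → {B}.
Read '0': {B} → {B, C, E}.
Read '1': {B, C, E} → {S, C}.
Read '1': {S, C} → {C}.
Read '0': {C} → {B}.
Read '1': {B} → ∅.
The set is empty and remains empty for the remaining 1 symbol.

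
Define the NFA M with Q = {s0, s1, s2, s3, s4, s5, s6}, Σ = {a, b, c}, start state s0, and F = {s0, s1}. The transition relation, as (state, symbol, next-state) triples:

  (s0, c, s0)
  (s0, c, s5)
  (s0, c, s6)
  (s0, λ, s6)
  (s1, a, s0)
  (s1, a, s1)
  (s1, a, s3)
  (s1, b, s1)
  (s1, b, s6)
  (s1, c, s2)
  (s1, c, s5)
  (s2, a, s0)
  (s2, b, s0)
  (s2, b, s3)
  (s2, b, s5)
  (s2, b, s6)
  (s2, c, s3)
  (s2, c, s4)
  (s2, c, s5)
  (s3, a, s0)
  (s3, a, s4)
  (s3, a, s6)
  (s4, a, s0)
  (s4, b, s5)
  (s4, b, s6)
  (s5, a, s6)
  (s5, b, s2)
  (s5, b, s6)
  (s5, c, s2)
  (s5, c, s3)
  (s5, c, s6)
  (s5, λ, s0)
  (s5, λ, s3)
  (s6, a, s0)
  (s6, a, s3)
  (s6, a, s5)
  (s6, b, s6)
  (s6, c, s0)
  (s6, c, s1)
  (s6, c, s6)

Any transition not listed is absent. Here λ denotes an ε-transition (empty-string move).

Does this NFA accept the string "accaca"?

Start: ε-closure({s0}) = {s0, s6}.
Read 'a': s0→∅, s6→{s0, s3, s5}; union {s0, s3, s5}; ε-closure = {s0, s3, s5, s6}.
Read 'c': s0→{s0, s5, s6}, s3→∅, s5→{s2, s3, s6}, s6→{s0, s1, s6}; now {s0, s1, s2, s3, s5, s6}.
Read 'c': s0→{s0, s5, s6}, s1→{s2, s5}, s2→{s3, s4, s5}, s3→∅, s5→{s2, s3, s6}, s6→{s0, s1, s6}; now {s0, s1, s2, s3, s4, s5, s6}.
Read 'a': s0→∅, s1→{s0, s1, s3}, s2→{s0}, s3→{s0, s4, s6}, s4→{s0}, s5→{s6}, s6→{s0, s3, s5}; now {s0, s1, s3, s4, s5, s6}.
Read 'c': s0→{s0, s5, s6}, s1→{s2, s5}, s3→∅, s4→∅, s5→{s2, s3, s6}, s6→{s0, s1, s6}; now {s0, s1, s2, s3, s5, s6}.
Read 'a': s0→∅, s1→{s0, s1, s3}, s2→{s0}, s3→{s0, s4, s6}, s5→{s6}, s6→{s0, s3, s5}; now {s0, s1, s3, s4, s5, s6}.
The final set {s0, s1, s3, s4, s5, s6} contains the accepting states s0, s1.

Yes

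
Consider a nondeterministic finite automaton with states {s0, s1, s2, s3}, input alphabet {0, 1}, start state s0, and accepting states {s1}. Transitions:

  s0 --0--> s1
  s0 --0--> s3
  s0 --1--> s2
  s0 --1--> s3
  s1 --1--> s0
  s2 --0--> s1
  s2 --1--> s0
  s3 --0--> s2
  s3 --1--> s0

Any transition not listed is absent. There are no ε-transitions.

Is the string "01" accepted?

Start in {s0}.
Read '0': {s0} → {s1, s3}.
Read '1': {s1, s3} → {s0}.
The final set {s0} contains no accepting state.

No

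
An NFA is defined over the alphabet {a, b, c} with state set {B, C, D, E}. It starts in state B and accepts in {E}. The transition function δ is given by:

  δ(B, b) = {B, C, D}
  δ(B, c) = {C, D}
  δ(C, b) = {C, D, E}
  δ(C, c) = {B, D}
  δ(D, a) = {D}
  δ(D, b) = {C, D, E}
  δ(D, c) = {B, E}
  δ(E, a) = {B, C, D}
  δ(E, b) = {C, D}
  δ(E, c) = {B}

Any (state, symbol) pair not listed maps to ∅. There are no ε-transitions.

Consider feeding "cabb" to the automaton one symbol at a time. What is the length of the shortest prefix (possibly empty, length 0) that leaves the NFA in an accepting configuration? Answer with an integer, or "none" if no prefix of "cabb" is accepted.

Start in {B}.
Read 'c': {B} → {C, D}.
Read 'a': {C, D} → {D}.
Read 'b': {D} → {C, D, E}.
None of the earlier sets intersect F, but {C, D, E} does.

3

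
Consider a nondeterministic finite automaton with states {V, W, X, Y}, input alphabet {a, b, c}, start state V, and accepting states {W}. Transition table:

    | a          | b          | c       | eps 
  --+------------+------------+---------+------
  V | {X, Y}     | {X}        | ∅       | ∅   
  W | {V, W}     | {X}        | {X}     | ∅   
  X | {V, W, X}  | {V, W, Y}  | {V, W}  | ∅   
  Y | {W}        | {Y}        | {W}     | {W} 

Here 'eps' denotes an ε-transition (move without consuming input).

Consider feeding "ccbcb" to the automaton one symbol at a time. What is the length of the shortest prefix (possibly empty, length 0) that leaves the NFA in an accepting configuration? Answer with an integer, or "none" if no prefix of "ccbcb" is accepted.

none

Start in {V}.
Read 'c': {V} → ∅.
The set is empty and remains empty for the remaining 4 symbols.
No reachable set along the way intersects F.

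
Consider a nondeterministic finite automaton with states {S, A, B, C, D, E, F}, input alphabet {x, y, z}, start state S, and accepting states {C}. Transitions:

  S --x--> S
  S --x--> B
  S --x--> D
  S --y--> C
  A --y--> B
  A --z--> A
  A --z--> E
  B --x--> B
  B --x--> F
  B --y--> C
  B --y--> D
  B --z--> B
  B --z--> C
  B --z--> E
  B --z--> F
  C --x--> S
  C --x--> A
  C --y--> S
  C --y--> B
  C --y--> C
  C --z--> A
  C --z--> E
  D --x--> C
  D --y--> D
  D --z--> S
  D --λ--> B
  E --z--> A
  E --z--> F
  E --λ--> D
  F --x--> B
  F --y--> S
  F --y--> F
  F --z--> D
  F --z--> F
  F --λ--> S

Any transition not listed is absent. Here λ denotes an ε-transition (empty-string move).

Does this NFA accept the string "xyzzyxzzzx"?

Yes

Start in {S}.
Read 'x': S→{S, B, D}; now {S, B, D}.
Read 'y': S→{C}, B→{C, D}, D→{D}; union {C, D}; ε-closure = {B, C, D}.
Read 'z': B→{B, C, E, F}, C→{A, E}, D→{S}; union {S, A, B, C, E, F}; ε-closure = {S, A, B, C, D, E, F}.
Read 'z': S→∅, A→{A, E}, B→{B, C, E, F}, C→{A, E}, D→{S}, E→{A, F}, F→{D, F}; now {S, A, B, C, D, E, F}.
Read 'y': S→{C}, A→{B}, B→{C, D}, C→{S, B, C}, D→{D}, E→∅, F→{S, F}; now {S, B, C, D, F}.
Read 'x': S→{S, B, D}, B→{B, F}, C→{S, A}, D→{C}, F→{B}; now {S, A, B, C, D, F}.
Read 'z': S→∅, A→{A, E}, B→{B, C, E, F}, C→{A, E}, D→{S}, F→{D, F}; now {S, A, B, C, D, E, F}.
Read 'z': S→∅, A→{A, E}, B→{B, C, E, F}, C→{A, E}, D→{S}, E→{A, F}, F→{D, F}; now {S, A, B, C, D, E, F}.
Read 'z': S→∅, A→{A, E}, B→{B, C, E, F}, C→{A, E}, D→{S}, E→{A, F}, F→{D, F}; now {S, A, B, C, D, E, F}.
Read 'x': S→{S, B, D}, A→∅, B→{B, F}, C→{S, A}, D→{C}, E→∅, F→{B}; now {S, A, B, C, D, F}.
The final set {S, A, B, C, D, F} contains the accepting state C.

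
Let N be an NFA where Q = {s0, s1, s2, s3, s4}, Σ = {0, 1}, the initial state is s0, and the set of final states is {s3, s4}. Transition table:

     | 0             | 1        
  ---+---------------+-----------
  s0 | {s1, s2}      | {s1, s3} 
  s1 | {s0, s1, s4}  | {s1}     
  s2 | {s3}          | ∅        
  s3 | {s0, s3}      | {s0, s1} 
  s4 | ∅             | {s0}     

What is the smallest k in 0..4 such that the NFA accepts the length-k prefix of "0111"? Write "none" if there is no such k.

none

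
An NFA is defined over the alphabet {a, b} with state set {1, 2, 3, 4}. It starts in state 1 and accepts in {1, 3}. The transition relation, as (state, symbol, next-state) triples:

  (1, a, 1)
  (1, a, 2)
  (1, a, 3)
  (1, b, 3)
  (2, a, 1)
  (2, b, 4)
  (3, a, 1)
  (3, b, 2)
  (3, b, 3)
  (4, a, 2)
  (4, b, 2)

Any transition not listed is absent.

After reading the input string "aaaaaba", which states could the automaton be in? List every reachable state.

{1, 2}

Start in {1}.
Read 'a': {1} → {1, 2, 3}.
Read 'a': {1, 2, 3} → {1, 2, 3}.
Read 'a': {1, 2, 3} → {1, 2, 3}.
Read 'a': {1, 2, 3} → {1, 2, 3}.
Read 'a': {1, 2, 3} → {1, 2, 3}.
Read 'b': {1, 2, 3} → {2, 3, 4}.
Read 'a': {2, 3, 4} → {1, 2}.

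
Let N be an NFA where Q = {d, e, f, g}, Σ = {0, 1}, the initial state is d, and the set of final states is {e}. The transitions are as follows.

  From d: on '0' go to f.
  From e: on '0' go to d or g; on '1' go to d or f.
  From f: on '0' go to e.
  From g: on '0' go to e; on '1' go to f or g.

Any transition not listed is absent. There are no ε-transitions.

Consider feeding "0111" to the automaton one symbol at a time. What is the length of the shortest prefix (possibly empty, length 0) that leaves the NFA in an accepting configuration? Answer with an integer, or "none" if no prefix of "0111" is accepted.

none

Start in {d}.
Read '0': {d} → {f}.
Read '1': {f} → ∅.
The set is empty and remains empty for the remaining 2 symbols.
No reachable set along the way intersects F.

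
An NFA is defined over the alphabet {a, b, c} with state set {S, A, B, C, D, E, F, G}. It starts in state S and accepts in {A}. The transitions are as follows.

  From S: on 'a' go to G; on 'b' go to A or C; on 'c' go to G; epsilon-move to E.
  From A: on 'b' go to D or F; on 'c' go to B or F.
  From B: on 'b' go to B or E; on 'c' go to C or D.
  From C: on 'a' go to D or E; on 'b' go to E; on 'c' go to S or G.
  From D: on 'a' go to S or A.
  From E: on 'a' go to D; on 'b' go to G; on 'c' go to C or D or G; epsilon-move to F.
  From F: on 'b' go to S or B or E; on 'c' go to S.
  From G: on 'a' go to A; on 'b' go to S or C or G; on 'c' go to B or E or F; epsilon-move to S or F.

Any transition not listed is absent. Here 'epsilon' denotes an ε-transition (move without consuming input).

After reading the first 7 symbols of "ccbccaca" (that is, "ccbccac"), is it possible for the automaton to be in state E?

Yes

Start: ε-closure({S}) = {S, E, F}.
Read 'c': S→{G}, E→{C, D, G}, F→{S}; union {S, C, D, G}; ε-closure = {S, C, D, E, F, G}.
Read 'c': S→{G}, C→{S, G}, D→∅, E→{C, D, G}, F→{S}, G→{B, E, F}; now {S, B, C, D, E, F, G}.
Read 'b': S→{A, C}, B→{B, E}, C→{E}, D→∅, E→{G}, F→{S, B, E}, G→{S, C, G}; union {S, A, B, C, E, G}; ε-closure = {S, A, B, C, E, F, G}.
Read 'c': S→{G}, A→{B, F}, B→{C, D}, C→{S, G}, E→{C, D, G}, F→{S}, G→{B, E, F}; now {S, B, C, D, E, F, G}.
Read 'c': S→{G}, B→{C, D}, C→{S, G}, D→∅, E→{C, D, G}, F→{S}, G→{B, E, F}; now {S, B, C, D, E, F, G}.
Read 'a': S→{G}, B→∅, C→{D, E}, D→{S, A}, E→{D}, F→∅, G→{A}; union {S, A, D, E, G}; ε-closure = {S, A, D, E, F, G}.
Read 'c': S→{G}, A→{B, F}, D→∅, E→{C, D, G}, F→{S}, G→{B, E, F}; now {S, B, C, D, E, F, G}.
State E is in {S, B, C, D, E, F, G}.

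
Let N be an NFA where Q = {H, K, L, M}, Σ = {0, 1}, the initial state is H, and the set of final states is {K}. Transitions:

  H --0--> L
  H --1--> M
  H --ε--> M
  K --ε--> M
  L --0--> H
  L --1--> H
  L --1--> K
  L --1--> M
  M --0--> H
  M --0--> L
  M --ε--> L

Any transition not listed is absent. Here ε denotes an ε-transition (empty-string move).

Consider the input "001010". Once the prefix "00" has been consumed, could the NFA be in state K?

No

Start: ε-closure({H}) = {H, L, M}.
Read '0': {H, L, M} → {H, L, M}.
Read '0': {H, L, M} → {H, L, M}.
State K is not in {H, L, M}.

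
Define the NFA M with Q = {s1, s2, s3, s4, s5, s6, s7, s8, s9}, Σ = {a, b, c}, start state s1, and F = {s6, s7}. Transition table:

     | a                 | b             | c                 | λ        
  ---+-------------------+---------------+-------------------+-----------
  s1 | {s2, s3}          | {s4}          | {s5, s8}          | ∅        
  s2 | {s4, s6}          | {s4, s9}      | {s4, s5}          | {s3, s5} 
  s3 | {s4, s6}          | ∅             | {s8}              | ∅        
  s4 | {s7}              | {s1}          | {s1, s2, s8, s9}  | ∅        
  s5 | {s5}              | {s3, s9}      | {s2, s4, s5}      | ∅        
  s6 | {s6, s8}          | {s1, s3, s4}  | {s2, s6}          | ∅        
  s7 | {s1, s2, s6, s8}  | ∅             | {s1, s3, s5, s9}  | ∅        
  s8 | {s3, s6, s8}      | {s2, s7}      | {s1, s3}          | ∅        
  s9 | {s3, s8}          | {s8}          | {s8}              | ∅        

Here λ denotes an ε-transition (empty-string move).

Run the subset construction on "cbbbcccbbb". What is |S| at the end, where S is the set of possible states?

Start in {s1}.
Read 'c': {s1} → {s5, s8}.
Read 'b': {s5, s8} → {s2, s3, s5, s7, s9}.
Read 'b': {s2, s3, s5, s7, s9} → {s3, s4, s8, s9}.
Read 'b': {s3, s4, s8, s9} → {s1, s2, s3, s5, s7, s8}.
Read 'c': {s1, s2, s3, s5, s7, s8} → {s1, s2, s3, s4, s5, s8, s9}.
Read 'c': {s1, s2, s3, s4, s5, s8, s9} → {s1, s2, s3, s4, s5, s8, s9}.
Read 'c': {s1, s2, s3, s4, s5, s8, s9} → {s1, s2, s3, s4, s5, s8, s9}.
Read 'b': {s1, s2, s3, s4, s5, s8, s9} → {s1, s2, s3, s4, s5, s7, s8, s9}.
Read 'b': {s1, s2, s3, s4, s5, s7, s8, s9} → {s1, s2, s3, s4, s5, s7, s8, s9}.
Read 'b': {s1, s2, s3, s4, s5, s7, s8, s9} → {s1, s2, s3, s4, s5, s7, s8, s9}.
That set has 8 states.

8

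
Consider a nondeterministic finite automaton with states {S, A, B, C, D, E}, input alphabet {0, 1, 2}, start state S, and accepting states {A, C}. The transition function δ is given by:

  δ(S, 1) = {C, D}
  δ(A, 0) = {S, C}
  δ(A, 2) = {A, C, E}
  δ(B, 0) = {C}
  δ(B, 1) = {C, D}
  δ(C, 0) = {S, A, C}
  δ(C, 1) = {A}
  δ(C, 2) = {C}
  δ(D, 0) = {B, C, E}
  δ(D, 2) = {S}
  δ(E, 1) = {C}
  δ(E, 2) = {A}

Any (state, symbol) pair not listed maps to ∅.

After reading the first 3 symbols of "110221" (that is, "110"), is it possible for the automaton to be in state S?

Yes

Start in {S}.
Read '1': S→{C, D}; now {C, D}.
Read '1': C→{A}, D→∅; now {A}.
Read '0': A→{S, C}; now {S, C}.
State S is in {S, C}.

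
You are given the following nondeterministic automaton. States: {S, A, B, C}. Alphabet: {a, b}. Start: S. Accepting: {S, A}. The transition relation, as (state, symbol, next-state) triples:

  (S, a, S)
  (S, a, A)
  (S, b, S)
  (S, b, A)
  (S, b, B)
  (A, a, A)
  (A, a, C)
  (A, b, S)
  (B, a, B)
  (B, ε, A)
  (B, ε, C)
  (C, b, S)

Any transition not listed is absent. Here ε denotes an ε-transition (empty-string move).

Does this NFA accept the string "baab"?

Yes

Start in {S}.
Read 'b': S→{S, A, B}; union {S, A, B}; ε-closure = {S, A, B, C}.
Read 'a': S→{S, A}, A→{A, C}, B→{B}, C→∅; now {S, A, B, C}.
Read 'a': S→{S, A}, A→{A, C}, B→{B}, C→∅; now {S, A, B, C}.
Read 'b': S→{S, A, B}, A→{S}, B→∅, C→{S}; union {S, A, B}; ε-closure = {S, A, B, C}.
The final set {S, A, B, C} contains the accepting states S, A.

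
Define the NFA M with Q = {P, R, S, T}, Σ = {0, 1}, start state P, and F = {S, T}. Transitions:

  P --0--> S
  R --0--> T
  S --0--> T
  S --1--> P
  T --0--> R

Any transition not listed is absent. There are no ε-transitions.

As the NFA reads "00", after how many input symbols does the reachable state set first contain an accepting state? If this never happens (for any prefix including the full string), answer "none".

Start in {P}.
Read '0': {P} → {S}.
None of the earlier sets intersect F, but {S} does.

1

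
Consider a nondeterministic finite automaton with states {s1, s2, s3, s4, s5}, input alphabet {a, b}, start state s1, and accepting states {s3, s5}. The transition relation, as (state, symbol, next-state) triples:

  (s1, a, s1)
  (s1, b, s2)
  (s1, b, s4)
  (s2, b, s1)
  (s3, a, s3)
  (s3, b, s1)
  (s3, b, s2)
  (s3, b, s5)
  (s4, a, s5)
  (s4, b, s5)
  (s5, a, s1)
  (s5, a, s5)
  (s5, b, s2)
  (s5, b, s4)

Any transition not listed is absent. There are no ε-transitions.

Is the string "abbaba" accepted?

Yes

Start in {s1}.
Read 'a': s1→{s1}; now {s1}.
Read 'b': s1→{s2, s4}; now {s2, s4}.
Read 'b': s2→{s1}, s4→{s5}; now {s1, s5}.
Read 'a': s1→{s1}, s5→{s1, s5}; now {s1, s5}.
Read 'b': s1→{s2, s4}, s5→{s2, s4}; now {s2, s4}.
Read 'a': s2→∅, s4→{s5}; now {s5}.
The final set {s5} contains the accepting state s5.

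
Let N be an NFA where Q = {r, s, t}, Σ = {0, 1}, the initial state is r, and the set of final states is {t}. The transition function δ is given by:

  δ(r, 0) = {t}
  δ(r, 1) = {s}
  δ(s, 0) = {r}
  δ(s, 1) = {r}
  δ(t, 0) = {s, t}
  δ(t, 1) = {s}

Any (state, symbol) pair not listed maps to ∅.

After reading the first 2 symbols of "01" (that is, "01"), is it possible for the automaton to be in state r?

Start in {r}.
Read '0': r→{t}; now {t}.
Read '1': t→{s}; now {s}.
State r is not in {s}.

No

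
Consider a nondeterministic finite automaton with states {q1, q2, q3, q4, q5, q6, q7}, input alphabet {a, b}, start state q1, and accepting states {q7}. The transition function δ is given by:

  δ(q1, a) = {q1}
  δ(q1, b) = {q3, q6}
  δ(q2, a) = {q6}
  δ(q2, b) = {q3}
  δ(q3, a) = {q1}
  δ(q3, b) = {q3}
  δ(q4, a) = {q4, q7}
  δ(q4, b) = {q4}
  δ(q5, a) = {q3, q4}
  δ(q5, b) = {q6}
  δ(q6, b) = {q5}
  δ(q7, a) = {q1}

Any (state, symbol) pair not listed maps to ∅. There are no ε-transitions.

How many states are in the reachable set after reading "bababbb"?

Start in {q1}.
Read 'b': q1→{q3, q6}; now {q3, q6}.
Read 'a': q3→{q1}, q6→∅; now {q1}.
Read 'b': q1→{q3, q6}; now {q3, q6}.
Read 'a': q3→{q1}, q6→∅; now {q1}.
Read 'b': q1→{q3, q6}; now {q3, q6}.
Read 'b': q3→{q3}, q6→{q5}; now {q3, q5}.
Read 'b': q3→{q3}, q5→{q6}; now {q3, q6}.
That set has 2 states.

2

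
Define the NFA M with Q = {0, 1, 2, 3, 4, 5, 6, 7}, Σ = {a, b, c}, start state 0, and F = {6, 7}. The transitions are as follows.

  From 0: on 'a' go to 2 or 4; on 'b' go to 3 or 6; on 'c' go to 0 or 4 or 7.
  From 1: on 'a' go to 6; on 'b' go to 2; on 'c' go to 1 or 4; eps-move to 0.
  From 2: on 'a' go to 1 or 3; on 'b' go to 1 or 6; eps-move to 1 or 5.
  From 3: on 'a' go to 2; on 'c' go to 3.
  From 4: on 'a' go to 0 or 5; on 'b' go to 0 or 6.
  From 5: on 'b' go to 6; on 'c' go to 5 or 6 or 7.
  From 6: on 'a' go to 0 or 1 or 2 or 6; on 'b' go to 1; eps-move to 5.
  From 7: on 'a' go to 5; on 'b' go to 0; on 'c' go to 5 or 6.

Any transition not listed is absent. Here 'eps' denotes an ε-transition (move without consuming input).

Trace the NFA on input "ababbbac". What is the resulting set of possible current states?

{0, 1, 3, 4, 5, 6, 7}

Start in {0}.
Read 'a': {0} → {0, 1, 2, 4, 5}.
Read 'b': {0, 1, 2, 4, 5} → {0, 1, 2, 3, 5, 6}.
Read 'a': {0, 1, 2, 3, 5, 6} → {0, 1, 2, 3, 4, 5, 6}.
Read 'b': {0, 1, 2, 3, 4, 5, 6} → {0, 1, 2, 3, 5, 6}.
Read 'b': {0, 1, 2, 3, 5, 6} → {0, 1, 2, 3, 5, 6}.
Read 'b': {0, 1, 2, 3, 5, 6} → {0, 1, 2, 3, 5, 6}.
Read 'a': {0, 1, 2, 3, 5, 6} → {0, 1, 2, 3, 4, 5, 6}.
Read 'c': {0, 1, 2, 3, 4, 5, 6} → {0, 1, 3, 4, 5, 6, 7}.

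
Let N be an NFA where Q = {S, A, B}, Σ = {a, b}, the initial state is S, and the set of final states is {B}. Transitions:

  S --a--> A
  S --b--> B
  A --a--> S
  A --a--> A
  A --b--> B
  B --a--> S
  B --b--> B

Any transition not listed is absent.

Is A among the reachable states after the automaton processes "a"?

Yes

Start in {S}.
Read 'a': {S} → {A}.
State A is in {A}.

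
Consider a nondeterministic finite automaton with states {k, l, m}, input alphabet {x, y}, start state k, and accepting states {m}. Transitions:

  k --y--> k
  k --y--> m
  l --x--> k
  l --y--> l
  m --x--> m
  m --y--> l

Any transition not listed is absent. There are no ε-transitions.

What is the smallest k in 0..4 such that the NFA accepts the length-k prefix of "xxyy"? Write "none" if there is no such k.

none

Start in {k}.
Read 'x': k→∅; now ∅.
The set is empty and remains empty for the remaining 3 symbols.
No reachable set along the way intersects F.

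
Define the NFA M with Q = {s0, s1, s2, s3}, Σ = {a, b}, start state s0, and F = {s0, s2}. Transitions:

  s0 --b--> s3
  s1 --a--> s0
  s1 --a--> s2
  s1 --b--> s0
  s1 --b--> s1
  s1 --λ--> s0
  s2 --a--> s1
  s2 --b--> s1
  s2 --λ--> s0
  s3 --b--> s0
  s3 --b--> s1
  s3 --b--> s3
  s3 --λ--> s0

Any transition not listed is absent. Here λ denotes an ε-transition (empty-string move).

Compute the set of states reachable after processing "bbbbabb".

{s0, s1, s3}

Start in {s0}.
Read 'b': {s0} → {s0, s3}.
Read 'b': {s0, s3} → {s0, s1, s3}.
Read 'b': {s0, s1, s3} → {s0, s1, s3}.
Read 'b': {s0, s1, s3} → {s0, s1, s3}.
Read 'a': {s0, s1, s3} → {s0, s2}.
Read 'b': {s0, s2} → {s0, s1, s3}.
Read 'b': {s0, s1, s3} → {s0, s1, s3}.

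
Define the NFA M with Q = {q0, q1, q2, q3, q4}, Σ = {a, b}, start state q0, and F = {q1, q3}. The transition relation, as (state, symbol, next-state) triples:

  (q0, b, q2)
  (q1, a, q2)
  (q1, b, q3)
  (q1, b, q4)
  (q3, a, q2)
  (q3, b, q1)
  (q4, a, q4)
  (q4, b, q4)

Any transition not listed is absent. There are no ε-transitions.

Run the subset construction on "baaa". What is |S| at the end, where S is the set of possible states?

Start in {q0}.
Read 'b': {q0} → {q2}.
Read 'a': {q2} → ∅.
The set is empty and remains empty for the remaining 2 symbols.
That set has 0 states.

0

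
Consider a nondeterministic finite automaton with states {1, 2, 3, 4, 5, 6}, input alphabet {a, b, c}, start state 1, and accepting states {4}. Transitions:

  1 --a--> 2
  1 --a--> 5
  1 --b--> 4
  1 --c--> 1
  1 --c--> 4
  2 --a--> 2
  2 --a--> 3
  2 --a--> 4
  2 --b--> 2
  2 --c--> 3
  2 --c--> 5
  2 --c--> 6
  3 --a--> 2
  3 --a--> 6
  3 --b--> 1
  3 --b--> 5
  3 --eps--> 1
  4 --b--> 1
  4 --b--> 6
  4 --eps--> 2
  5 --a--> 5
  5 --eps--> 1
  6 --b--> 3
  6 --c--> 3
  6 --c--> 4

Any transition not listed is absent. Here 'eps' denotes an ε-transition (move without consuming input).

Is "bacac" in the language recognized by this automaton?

Start in {1}.
Read 'b': 1→{4}; union {4}; ε-closure = {2, 4}.
Read 'a': 2→{2, 3, 4}, 4→∅; union {2, 3, 4}; ε-closure = {1, 2, 3, 4}.
Read 'c': 1→{1, 4}, 2→{3, 5, 6}, 3→∅, 4→∅; union {1, 3, 4, 5, 6}; ε-closure = {1, 2, 3, 4, 5, 6}.
Read 'a': 1→{2, 5}, 2→{2, 3, 4}, 3→{2, 6}, 4→∅, 5→{5}, 6→∅; union {2, 3, 4, 5, 6}; ε-closure = {1, 2, 3, 4, 5, 6}.
Read 'c': 1→{1, 4}, 2→{3, 5, 6}, 3→∅, 4→∅, 5→∅, 6→{3, 4}; union {1, 3, 4, 5, 6}; ε-closure = {1, 2, 3, 4, 5, 6}.
The final set {1, 2, 3, 4, 5, 6} contains the accepting state 4.

Yes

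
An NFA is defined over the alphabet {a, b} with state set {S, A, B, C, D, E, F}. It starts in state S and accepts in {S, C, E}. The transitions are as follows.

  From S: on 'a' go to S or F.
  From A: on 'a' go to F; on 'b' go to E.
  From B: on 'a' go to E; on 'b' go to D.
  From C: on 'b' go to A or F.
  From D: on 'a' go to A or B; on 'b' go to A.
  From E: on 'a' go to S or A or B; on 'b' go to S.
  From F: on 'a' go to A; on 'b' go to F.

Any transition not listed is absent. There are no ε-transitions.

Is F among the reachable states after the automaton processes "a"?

Yes

Start in {S}.
Read 'a': S→{S, F}; now {S, F}.
State F is in {S, F}.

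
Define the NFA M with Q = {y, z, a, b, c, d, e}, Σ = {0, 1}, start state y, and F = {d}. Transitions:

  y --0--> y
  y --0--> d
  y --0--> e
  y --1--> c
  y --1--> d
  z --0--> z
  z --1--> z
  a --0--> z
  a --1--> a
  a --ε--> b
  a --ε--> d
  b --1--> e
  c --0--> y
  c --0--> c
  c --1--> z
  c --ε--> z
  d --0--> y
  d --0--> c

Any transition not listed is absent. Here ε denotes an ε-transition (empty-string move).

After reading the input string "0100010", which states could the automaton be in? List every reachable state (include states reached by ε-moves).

Start in {y}.
Read '0': y→{y, d, e}; now {y, d, e}.
Read '1': y→{c, d}, d→∅, e→∅; union {c, d}; ε-closure = {z, c, d}.
Read '0': z→{z}, c→{y, c}, d→{y, c}; now {y, z, c}.
Read '0': y→{y, d, e}, z→{z}, c→{y, c}; now {y, z, c, d, e}.
Read '0': y→{y, d, e}, z→{z}, c→{y, c}, d→{y, c}, e→∅; now {y, z, c, d, e}.
Read '1': y→{c, d}, z→{z}, c→{z}, d→∅, e→∅; now {z, c, d}.
Read '0': z→{z}, c→{y, c}, d→{y, c}; now {y, z, c}.

{y, z, c}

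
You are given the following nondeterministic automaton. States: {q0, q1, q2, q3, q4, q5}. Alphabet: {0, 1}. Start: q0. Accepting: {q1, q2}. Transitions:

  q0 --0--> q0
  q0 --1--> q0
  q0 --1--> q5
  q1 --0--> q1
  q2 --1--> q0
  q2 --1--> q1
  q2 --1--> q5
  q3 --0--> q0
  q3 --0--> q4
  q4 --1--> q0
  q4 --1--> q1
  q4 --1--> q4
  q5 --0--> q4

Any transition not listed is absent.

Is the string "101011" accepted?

Yes

Start in {q0}.
Read '1': {q0} → {q0, q5}.
Read '0': {q0, q5} → {q0, q4}.
Read '1': {q0, q4} → {q0, q1, q4, q5}.
Read '0': {q0, q1, q4, q5} → {q0, q1, q4}.
Read '1': {q0, q1, q4} → {q0, q1, q4, q5}.
Read '1': {q0, q1, q4, q5} → {q0, q1, q4, q5}.
The final set {q0, q1, q4, q5} contains the accepting state q1.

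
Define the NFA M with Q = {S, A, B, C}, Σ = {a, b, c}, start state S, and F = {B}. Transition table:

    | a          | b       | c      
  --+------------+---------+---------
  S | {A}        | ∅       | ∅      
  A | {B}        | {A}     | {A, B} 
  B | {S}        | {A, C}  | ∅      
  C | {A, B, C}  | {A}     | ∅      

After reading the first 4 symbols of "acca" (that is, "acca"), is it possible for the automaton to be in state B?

Start in {S}.
Read 'a': {S} → {A}.
Read 'c': {A} → {A, B}.
Read 'c': {A, B} → {A, B}.
Read 'a': {A, B} → {S, B}.
State B is in {S, B}.

Yes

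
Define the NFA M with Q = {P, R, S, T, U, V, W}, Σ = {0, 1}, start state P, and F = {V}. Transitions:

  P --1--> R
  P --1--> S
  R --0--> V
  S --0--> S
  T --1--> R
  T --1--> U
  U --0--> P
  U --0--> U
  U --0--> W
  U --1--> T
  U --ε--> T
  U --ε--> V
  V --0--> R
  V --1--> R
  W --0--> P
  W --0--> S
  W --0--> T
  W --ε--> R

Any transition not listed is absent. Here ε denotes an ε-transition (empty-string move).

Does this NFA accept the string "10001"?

Start in {P}.
Read '1': P→{R, S}; now {R, S}.
Read '0': R→{V}, S→{S}; now {S, V}.
Read '0': S→{S}, V→{R}; now {R, S}.
Read '0': R→{V}, S→{S}; now {S, V}.
Read '1': S→∅, V→{R}; now {R}.
The final set {R} contains no accepting state.

No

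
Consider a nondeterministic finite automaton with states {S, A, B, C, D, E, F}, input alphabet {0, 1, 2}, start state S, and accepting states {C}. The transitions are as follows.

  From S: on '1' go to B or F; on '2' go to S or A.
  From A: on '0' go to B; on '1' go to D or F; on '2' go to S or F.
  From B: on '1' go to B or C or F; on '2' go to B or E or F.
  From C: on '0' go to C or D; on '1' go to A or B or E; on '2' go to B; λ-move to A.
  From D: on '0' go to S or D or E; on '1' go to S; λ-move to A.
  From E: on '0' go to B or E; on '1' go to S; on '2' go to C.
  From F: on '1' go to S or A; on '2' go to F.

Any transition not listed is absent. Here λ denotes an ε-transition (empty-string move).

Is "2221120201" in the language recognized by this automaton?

Start in {S}.
Read '2': S→{S, A}; now {S, A}.
Read '2': S→{S, A}, A→{S, F}; now {S, A, F}.
Read '2': S→{S, A}, A→{S, F}, F→{F}; now {S, A, F}.
Read '1': S→{B, F}, A→{D, F}, F→{S, A}; now {S, A, B, D, F}.
Read '1': S→{B, F}, A→{D, F}, B→{B, C, F}, D→{S}, F→{S, A}; now {S, A, B, C, D, F}.
Read '2': S→{S, A}, A→{S, F}, B→{B, E, F}, C→{B}, D→∅, F→{F}; now {S, A, B, E, F}.
Read '0': S→∅, A→{B}, B→∅, E→{B, E}, F→∅; now {B, E}.
Read '2': B→{B, E, F}, E→{C}; union {B, C, E, F}; ε-closure = {A, B, C, E, F}.
Read '0': A→{B}, B→∅, C→{C, D}, E→{B, E}, F→∅; union {B, C, D, E}; ε-closure = {A, B, C, D, E}.
Read '1': A→{D, F}, B→{B, C, F}, C→{A, B, E}, D→{S}, E→{S}; now {S, A, B, C, D, E, F}.
The final set {S, A, B, C, D, E, F} contains the accepting state C.

Yes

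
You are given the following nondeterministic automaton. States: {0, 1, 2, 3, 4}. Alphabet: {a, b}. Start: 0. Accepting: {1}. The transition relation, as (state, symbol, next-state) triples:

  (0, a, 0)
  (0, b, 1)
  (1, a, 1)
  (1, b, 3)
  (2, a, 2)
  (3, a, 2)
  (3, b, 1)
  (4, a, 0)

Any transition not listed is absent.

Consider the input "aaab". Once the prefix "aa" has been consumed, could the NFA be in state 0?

Yes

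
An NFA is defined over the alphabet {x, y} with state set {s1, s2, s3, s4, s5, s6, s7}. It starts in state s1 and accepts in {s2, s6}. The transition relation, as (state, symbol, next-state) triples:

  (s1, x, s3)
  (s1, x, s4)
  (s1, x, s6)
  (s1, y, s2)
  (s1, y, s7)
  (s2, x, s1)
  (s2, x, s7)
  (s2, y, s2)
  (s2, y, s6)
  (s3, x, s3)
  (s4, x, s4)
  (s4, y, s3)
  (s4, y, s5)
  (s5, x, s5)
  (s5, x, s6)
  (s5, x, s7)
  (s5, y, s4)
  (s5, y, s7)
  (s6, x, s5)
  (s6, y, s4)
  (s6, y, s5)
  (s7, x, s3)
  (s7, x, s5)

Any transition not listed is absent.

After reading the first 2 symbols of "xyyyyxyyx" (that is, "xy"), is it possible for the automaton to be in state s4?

Start in {s1}.
Read 'x': s1→{s3, s4, s6}; now {s3, s4, s6}.
Read 'y': s3→∅, s4→{s3, s5}, s6→{s4, s5}; now {s3, s4, s5}.
State s4 is in {s3, s4, s5}.

Yes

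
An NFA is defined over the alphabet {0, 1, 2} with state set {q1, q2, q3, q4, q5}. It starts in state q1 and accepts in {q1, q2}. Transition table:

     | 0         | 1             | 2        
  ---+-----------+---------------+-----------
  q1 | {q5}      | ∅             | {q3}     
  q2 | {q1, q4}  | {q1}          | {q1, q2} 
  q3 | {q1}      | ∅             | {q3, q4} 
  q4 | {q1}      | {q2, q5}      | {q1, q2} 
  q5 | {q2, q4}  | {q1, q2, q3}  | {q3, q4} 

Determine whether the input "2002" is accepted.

No

Start in {q1}.
Read '2': {q1} → {q3}.
Read '0': {q3} → {q1}.
Read '0': {q1} → {q5}.
Read '2': {q5} → {q3, q4}.
The final set {q3, q4} contains no accepting state.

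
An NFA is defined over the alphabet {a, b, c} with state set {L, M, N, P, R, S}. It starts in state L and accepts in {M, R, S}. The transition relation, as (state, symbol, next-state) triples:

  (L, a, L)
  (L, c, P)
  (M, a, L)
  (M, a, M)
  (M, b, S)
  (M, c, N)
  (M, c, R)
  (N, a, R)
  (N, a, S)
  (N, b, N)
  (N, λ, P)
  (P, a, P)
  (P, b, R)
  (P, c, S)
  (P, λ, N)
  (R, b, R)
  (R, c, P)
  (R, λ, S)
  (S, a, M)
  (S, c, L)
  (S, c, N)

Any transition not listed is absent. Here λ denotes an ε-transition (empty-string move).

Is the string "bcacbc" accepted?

No

Start in {L}.
Read 'b': L→∅; now ∅.
The set is empty and remains empty for the remaining 5 symbols.
The final set ∅ contains no accepting state.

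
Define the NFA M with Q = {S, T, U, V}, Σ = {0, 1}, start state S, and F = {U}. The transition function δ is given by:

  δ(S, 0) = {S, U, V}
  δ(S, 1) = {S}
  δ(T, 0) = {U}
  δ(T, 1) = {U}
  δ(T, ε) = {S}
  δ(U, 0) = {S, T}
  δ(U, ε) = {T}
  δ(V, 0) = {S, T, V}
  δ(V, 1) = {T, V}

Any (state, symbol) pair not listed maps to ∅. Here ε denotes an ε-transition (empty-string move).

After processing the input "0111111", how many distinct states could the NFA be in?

Start in {S}.
Read '0': {S} → {S, T, U, V}.
Read '1': {S, T, U, V} → {S, T, U, V}.
Read '1': {S, T, U, V} → {S, T, U, V}.
Read '1': {S, T, U, V} → {S, T, U, V}.
Read '1': {S, T, U, V} → {S, T, U, V}.
Read '1': {S, T, U, V} → {S, T, U, V}.
Read '1': {S, T, U, V} → {S, T, U, V}.
That set has 4 states.

4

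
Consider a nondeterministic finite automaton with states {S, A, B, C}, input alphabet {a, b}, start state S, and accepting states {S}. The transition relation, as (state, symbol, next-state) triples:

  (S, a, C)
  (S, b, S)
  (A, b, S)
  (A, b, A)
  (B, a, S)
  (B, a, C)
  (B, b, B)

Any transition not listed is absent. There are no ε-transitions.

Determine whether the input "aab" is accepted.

No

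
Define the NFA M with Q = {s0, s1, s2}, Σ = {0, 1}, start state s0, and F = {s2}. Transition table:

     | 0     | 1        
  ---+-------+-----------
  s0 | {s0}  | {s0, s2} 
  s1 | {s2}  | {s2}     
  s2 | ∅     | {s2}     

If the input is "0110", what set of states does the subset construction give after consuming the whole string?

Start in {s0}.
Read '0': {s0} → {s0}.
Read '1': {s0} → {s0, s2}.
Read '1': {s0, s2} → {s0, s2}.
Read '0': {s0, s2} → {s0}.

{s0}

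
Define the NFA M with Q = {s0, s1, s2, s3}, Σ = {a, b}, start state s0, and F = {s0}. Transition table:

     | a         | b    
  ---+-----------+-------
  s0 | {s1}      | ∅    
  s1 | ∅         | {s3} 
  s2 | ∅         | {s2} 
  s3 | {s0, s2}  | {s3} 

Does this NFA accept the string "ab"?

No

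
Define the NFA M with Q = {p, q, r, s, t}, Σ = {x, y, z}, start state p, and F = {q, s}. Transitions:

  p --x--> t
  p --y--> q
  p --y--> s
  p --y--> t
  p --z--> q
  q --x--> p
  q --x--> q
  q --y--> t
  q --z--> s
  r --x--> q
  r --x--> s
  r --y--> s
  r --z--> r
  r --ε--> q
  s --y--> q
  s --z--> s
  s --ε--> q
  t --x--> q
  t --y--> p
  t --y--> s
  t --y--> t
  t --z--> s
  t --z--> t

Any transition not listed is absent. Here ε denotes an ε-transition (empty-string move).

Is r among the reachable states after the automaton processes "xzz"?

Start in {p}.
Read 'x': p→{t}; now {t}.
Read 'z': t→{s, t}; union {s, t}; ε-closure = {q, s, t}.
Read 'z': q→{s}, s→{s}, t→{s, t}; union {s, t}; ε-closure = {q, s, t}.
State r is not in {q, s, t}.

No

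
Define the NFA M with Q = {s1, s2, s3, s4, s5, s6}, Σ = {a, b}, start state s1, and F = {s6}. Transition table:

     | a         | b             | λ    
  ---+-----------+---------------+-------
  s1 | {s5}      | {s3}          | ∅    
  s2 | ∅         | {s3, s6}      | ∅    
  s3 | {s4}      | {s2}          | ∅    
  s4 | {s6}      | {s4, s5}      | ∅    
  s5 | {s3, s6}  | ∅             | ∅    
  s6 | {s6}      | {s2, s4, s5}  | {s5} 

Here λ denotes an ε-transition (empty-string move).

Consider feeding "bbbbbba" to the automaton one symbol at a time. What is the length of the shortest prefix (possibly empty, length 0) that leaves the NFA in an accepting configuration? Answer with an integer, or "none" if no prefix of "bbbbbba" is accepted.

Start in {s1}.
Read 'b': {s1} → {s3}.
Read 'b': {s3} → {s2}.
Read 'b': {s2} → {s3, s5, s6}.
None of the earlier sets intersect F, but {s3, s5, s6} does.

3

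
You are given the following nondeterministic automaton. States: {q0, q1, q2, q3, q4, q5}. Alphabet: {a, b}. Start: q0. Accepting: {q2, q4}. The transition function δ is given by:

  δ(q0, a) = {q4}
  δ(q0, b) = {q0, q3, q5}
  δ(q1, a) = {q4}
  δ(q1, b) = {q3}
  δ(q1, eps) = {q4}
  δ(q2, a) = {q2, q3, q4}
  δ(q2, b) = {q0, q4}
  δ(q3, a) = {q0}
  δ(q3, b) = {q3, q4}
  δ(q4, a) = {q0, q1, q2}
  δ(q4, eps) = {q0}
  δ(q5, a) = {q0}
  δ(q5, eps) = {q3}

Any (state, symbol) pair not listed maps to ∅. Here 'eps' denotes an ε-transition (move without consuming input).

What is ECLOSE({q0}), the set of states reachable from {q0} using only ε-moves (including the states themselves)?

Begin with {q0}.
No ε-moves leave this set, so the closure equals the set itself.

{q0}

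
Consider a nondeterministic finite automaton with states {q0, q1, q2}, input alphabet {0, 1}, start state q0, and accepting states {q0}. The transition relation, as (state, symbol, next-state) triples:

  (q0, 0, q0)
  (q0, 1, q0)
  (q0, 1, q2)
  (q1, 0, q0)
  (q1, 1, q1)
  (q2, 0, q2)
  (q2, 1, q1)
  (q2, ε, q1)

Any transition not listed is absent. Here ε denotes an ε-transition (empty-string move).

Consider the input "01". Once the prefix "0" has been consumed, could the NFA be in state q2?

No

Start in {q0}.
Read '0': q0→{q0}; now {q0}.
State q2 is not in {q0}.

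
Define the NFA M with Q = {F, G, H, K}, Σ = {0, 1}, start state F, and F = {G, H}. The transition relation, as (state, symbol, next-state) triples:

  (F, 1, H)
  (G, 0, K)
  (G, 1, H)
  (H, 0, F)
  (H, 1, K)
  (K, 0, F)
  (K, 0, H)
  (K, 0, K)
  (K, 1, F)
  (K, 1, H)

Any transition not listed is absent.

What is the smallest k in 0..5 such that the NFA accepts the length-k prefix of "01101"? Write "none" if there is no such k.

Start in {F}.
Read '0': {F} → ∅.
The set is empty and remains empty for the remaining 4 symbols.
No reachable set along the way intersects F.

none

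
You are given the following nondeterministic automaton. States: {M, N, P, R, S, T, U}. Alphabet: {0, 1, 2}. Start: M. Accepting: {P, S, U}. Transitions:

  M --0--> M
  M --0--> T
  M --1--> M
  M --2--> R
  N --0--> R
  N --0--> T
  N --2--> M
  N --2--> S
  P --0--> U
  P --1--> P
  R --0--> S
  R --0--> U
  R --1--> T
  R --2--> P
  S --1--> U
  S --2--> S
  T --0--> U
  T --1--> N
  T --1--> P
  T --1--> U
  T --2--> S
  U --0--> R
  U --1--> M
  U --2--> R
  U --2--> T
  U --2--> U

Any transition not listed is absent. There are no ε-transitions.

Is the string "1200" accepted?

Start in {M}.
Read '1': {M} → {M}.
Read '2': {M} → {R}.
Read '0': {R} → {S, U}.
Read '0': {S, U} → {R}.
The final set {R} contains no accepting state.

No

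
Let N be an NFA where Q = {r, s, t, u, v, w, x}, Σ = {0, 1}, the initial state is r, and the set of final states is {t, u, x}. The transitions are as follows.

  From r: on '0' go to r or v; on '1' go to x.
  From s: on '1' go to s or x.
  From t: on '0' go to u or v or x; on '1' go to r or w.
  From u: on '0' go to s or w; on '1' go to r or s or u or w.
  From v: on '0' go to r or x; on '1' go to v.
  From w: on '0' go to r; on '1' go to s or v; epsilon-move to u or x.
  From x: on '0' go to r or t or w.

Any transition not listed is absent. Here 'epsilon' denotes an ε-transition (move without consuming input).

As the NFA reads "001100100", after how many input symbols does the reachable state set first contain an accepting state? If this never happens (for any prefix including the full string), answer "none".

Start in {r}.
Read '0': r→{r, v}; now {r, v}.
Read '0': r→{r, v}, v→{r, x}; now {r, v, x}.
None of the earlier sets intersect F, but {r, v, x} does.

2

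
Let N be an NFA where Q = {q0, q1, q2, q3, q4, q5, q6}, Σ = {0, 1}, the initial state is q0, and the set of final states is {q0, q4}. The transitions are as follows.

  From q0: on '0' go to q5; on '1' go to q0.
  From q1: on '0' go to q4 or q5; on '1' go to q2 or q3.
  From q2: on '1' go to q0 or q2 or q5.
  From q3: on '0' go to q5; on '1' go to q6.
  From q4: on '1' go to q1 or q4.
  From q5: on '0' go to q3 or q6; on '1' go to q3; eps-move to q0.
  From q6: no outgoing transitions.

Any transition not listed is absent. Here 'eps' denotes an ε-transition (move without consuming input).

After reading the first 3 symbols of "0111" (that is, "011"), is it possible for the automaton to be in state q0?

Yes

Start in {q0}.
Read '0': q0→{q5}; union {q5}; ε-closure = {q0, q5}.
Read '1': q0→{q0}, q5→{q3}; now {q0, q3}.
Read '1': q0→{q0}, q3→{q6}; now {q0, q6}.
State q0 is in {q0, q6}.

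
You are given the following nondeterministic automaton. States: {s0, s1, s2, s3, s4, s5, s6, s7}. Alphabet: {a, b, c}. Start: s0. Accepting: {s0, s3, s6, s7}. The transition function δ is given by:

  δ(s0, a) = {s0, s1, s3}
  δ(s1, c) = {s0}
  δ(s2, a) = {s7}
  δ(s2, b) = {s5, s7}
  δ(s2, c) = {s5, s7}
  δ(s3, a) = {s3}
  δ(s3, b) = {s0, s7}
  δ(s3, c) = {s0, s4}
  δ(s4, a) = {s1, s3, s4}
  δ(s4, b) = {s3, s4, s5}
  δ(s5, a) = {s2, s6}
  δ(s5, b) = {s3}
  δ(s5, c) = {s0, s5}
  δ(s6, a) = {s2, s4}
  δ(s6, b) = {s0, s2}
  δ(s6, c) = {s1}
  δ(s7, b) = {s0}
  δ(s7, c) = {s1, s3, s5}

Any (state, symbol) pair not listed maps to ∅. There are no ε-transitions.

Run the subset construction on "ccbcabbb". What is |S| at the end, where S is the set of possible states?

0

Start in {s0}.
Read 'c': {s0} → ∅.
The set is empty and remains empty for the remaining 7 symbols.
That set has 0 states.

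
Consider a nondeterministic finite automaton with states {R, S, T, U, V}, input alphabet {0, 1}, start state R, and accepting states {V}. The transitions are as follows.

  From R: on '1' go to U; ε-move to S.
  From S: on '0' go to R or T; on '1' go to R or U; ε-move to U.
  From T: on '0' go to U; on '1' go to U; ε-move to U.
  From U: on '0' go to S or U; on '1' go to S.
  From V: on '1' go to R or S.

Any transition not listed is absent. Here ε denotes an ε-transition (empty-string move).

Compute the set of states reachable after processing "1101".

Start: ε-closure({R}) = {R, S, U}.
Read '1': R→{U}, S→{R, U}, U→{S}; now {R, S, U}.
Read '1': R→{U}, S→{R, U}, U→{S}; now {R, S, U}.
Read '0': R→∅, S→{R, T}, U→{S, U}; now {R, S, T, U}.
Read '1': R→{U}, S→{R, U}, T→{U}, U→{S}; now {R, S, U}.

{R, S, U}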